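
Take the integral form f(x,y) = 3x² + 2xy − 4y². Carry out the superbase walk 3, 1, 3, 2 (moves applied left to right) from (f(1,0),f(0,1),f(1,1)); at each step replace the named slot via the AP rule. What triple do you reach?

start (3,-4,1) = (f(1,0),f(0,1),f(1,1))
replace slot 3: 2·(3+(-4)) − 1 = -3 → (3,-4,-3)
replace slot 1: 2·((-4)+(-3)) − 3 = -17 → (-17,-4,-3)
replace slot 3: 2·((-17)+(-4)) − (-3) = -39 → (-17,-4,-39)
replace slot 2: 2·((-17)+(-39)) − (-4) = -108 → (-17,-108,-39)

-17,-108,-39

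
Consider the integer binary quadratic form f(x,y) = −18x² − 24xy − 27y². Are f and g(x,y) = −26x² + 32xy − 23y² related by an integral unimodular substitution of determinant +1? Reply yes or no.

D₁ = -1368, D₂ = -1368
f is negative-definite; reduce −f:
−f: translate: b→-12 (≡24 mod 36), so (18,24,27)→(18,-12,21)
−f: reduced (well bottom): (18,-12,21) with a≤c, −a<b≤a
flip sign back: reduced form of f is (-18,12,-21)
g is negative-definite; reduce −g:
−g: translate: b→20 (≡-32 mod 52), so (26,-32,23)→(26,20,17)
−g: flip: (26,20,17)→(17,-20,26)
−g: translate: b→14 (≡-20 mod 34), so (17,-20,26)→(17,14,23)
−g: reduced (well bottom): (17,14,23) with a≤c, −a<b≤a
flip sign back: reduced form of g is (-17,-14,-23)
reduced forms (-18, 12, -21) vs (-17, -14, -23) ⇒ inequivalent

no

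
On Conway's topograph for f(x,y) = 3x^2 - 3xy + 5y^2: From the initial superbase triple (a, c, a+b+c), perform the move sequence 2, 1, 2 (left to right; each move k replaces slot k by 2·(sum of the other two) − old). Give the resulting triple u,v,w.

start (3,5,5) = (f(1,0),f(0,1),f(1,1))
replace slot 2: 2·(3+5) − 5 = 11 → (3,11,5)
replace slot 1: 2·(11+5) − 3 = 29 → (29,11,5)
replace slot 2: 2·(29+5) − 11 = 57 → (29,57,5)

29,57,5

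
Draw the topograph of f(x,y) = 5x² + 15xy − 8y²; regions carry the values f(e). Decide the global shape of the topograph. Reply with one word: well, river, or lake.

D = b²−4ac = 15² − 4·5·(-8) = 385
D > 0 non-square ⇒ indefinite ⇒ periodic river

river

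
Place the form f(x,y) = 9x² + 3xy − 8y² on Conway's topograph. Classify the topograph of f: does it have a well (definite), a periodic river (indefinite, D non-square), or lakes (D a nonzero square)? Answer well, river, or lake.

D = b²−4ac = 3² − 4·9·(-8) = 297
D > 0 non-square ⇒ indefinite ⇒ periodic river

river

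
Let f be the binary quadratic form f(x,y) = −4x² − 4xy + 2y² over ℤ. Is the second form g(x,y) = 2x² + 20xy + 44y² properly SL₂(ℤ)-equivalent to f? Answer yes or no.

D₁ = 48, D₂ = 48
river cycle of f (length 2): (2, 4, -4), (-4, 4, 2)
river cycle of g (length 2): (2, 4, -4), (-4, 4, 2)
cycles coincide ⇒ equivalent

yes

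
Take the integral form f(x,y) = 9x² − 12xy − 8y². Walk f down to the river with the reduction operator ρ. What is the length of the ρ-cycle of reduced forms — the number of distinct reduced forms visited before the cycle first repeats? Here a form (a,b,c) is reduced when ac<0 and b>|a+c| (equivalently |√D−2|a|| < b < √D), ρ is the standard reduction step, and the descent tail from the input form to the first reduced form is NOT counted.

D = 432, ⌊√D⌋ = 20
descent: ρ → (-8,12,9)  [lands on river]
river: ρ → (9,6,-11)
river: ρ → (-11,16,4)
river: ρ → (4,16,-11)
river: ρ → (-11,6,9)
river: ρ → (9,12,-8)
river: ρ → (-8,20,1)
river: ρ → (1,20,-8)
ρ-cycle length = 8 (tail of 1 descent step not counted)

8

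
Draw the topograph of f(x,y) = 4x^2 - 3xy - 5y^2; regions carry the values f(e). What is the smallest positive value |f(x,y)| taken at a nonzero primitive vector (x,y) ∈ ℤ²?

descent: ρ → (-5,3,4)  [lands on river]
river: ρ → (4,5,-4)
river: ρ → (-4,3,5)
river: ρ → (5,7,-2)
river: ρ → (-2,9,1)
river: ρ → (1,9,-2)
river: ρ → (-2,7,5)
river: ρ → (5,3,-4)
river: ρ → (-4,5,4)
river: ρ → (4,3,-5)
river: ρ → (-5,7,2)
river: ρ → (2,9,-1)
river: ρ → (-1,9,2)
river: ρ → (2,7,-5)
closes: descent 1, river 14
min |a| on river = 1

1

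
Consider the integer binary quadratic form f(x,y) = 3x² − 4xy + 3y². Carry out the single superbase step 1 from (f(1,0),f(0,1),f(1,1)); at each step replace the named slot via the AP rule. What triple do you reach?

start (3,3,2) = (f(1,0),f(0,1),f(1,1))
replace slot 1: 2·(3+2) − 3 = 7 → (7,3,2)

7,3,2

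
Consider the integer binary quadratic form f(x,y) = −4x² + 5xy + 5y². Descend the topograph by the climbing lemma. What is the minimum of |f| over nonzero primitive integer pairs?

river: ρ → (5,5,-4)
river: ρ → (-4,3,6)
river: ρ → (6,9,-1)
river: ρ → (-1,9,6)
river: ρ → (6,3,-4)
river: ρ → (-4,5,5)
closes: descent 0, river 6
min |a| on river = 1

1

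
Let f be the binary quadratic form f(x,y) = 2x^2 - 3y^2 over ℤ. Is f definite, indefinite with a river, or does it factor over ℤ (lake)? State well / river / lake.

D = b²−4ac = 0² − 4·2·(-3) = 24
D > 0 non-square ⇒ indefinite ⇒ periodic river

river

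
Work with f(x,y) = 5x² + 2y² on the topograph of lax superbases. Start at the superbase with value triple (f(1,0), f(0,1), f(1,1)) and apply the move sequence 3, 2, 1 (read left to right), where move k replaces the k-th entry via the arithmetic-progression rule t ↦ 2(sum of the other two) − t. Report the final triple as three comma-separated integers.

start (5,2,7) = (f(1,0),f(0,1),f(1,1))
replace slot 3: 2·(5+2) − 7 = 7 → (5,2,7)
replace slot 2: 2·(5+7) − 2 = 22 → (5,22,7)
replace slot 1: 2·(22+7) − 5 = 53 → (53,22,7)

53,22,7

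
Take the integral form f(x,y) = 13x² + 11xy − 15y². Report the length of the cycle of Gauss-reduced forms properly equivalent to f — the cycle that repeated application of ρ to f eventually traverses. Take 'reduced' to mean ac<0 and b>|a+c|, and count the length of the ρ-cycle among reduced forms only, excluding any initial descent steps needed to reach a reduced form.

D = 901, ⌊√D⌋ = 30
river: ρ → (-15,19,9)
river: ρ → (9,17,-17)
river: ρ → (-17,17,9)
river: ρ → (9,19,-15)
river: ρ → (-15,11,13)
river: ρ → (13,15,-13)
river: ρ → (-13,11,15)
river: ρ → (15,19,-9)
river: ρ → (-9,17,17)
river: ρ → (17,17,-9)
river: ρ → (-9,19,15)
river: ρ → (15,11,-13)
river: ρ → (-13,15,13)
river: ρ → (13,11,-15)
ρ-cycle length = 14 (tail of 0 descent steps not counted)

14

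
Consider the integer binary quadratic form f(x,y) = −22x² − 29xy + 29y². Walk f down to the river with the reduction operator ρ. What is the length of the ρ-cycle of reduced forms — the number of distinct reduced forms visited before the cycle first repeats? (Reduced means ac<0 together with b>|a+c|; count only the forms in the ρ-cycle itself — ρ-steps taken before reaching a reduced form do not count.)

D = 3393, ⌊√D⌋ = 58
descent: ρ → (29,29,-22)  [lands on river]
river: ρ → (-22,15,36)
river: ρ → (36,57,-1)
river: ρ → (-1,57,36)
river: ρ → (36,15,-22)
river: ρ → (-22,29,29)
ρ-cycle length = 6 (tail of 1 descent step not counted)

6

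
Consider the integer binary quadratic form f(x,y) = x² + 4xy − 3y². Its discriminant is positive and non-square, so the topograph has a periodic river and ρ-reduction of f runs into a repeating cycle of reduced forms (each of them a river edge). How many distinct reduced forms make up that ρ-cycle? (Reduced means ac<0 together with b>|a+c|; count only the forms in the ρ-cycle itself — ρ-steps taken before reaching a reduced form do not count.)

D = 28, ⌊√D⌋ = 5
river: ρ → (-3,2,2)
river: ρ → (2,2,-3)
river: ρ → (-3,4,1)
river: ρ → (1,4,-3)
ρ-cycle length = 4 (tail of 0 descent steps not counted)

4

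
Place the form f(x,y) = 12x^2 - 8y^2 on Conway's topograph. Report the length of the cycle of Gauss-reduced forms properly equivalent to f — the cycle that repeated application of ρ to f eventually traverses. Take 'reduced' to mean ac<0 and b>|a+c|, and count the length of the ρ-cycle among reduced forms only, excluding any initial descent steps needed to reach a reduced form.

D = 384, ⌊√D⌋ = 19
descent: ρ → (-8,16,4)  [lands on river]
river: ρ → (4,16,-8)
ρ-cycle length = 2 (tail of 1 descent step not counted)

2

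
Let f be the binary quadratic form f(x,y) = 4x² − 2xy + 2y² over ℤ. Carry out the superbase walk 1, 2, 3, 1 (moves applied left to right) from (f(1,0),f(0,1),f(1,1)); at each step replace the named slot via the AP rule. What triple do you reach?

start (4,2,4) = (f(1,0),f(0,1),f(1,1))
replace slot 1: 2·(2+4) − 4 = 8 → (8,2,4)
replace slot 2: 2·(8+4) − 2 = 22 → (8,22,4)
replace slot 3: 2·(8+22) − 4 = 56 → (8,22,56)
replace slot 1: 2·(22+56) − 8 = 148 → (148,22,56)

148,22,56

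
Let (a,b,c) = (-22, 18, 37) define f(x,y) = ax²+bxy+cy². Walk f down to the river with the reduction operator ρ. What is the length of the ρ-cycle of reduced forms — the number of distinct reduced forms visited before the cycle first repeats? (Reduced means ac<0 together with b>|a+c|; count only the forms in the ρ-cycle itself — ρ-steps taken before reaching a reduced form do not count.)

D = 3580, ⌊√D⌋ = 59
river: ρ → (37,56,-3)
river: ρ → (-3,58,18)
river: ρ → (18,50,-15)
river: ρ → (-15,40,33)
river: ρ → (33,26,-22)
river: ρ → (-22,18,37)
ρ-cycle length = 6 (tail of 0 descent steps not counted)

6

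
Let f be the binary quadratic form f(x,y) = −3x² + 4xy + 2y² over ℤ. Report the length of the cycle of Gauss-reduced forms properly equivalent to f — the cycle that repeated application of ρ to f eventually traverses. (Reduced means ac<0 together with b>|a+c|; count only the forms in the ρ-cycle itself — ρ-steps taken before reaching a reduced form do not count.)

D = 40, ⌊√D⌋ = 6
river: ρ → (2,4,-3)
river: ρ → (-3,2,3)
river: ρ → (3,4,-2)
river: ρ → (-2,4,3)
river: ρ → (3,2,-3)
river: ρ → (-3,4,2)
ρ-cycle length = 6 (tail of 0 descent steps not counted)

6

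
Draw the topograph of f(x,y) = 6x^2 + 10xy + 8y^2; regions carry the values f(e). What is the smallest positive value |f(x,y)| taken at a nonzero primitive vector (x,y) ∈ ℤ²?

translate: b→-2 (≡10 mod 12), so (6,10,8)→(6,-2,4)
flip: (6,-2,4)→(4,2,6)
reduced (well bottom): (4,2,6) with a≤c, −a<b≤a
well minimum = a = 4

4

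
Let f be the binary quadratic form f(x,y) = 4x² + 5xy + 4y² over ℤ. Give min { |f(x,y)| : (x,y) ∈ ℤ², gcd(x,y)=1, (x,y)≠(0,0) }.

translate: b→-3 (≡5 mod 8), so (4,5,4)→(4,-3,3)
flip: (4,-3,3)→(3,3,4)
reduced (well bottom): (3,3,4) with a≤c, −a<b≤a
well minimum = a = 3

3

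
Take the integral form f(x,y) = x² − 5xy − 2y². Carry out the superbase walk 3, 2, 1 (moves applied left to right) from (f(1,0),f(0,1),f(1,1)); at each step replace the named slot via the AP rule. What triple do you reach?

start (1,-2,-6) = (f(1,0),f(0,1),f(1,1))
replace slot 3: 2·(1+(-2)) − (-6) = 4 → (1,-2,4)
replace slot 2: 2·(1+4) − (-2) = 12 → (1,12,4)
replace slot 1: 2·(12+4) − 1 = 31 → (31,12,4)

31,12,4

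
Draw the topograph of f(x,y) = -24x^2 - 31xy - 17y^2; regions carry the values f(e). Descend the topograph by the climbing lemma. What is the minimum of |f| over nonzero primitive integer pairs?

translate: b→-17 (≡31 mod 48), so (24,31,17)→(24,-17,10)
flip: (24,-17,10)→(10,17,24)
translate: b→-3 (≡17 mod 20), so (10,17,24)→(10,-3,17)
reduced (well bottom): (10,-3,17) with a≤c, −a<b≤a
well minimum |f| = |-10| = 10 (negative-definite)

10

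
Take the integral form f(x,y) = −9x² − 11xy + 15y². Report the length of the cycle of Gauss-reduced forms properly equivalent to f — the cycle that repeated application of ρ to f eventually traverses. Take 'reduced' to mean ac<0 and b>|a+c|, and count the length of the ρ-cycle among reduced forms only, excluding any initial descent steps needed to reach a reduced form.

D = 661, ⌊√D⌋ = 25
descent: ρ → (15,11,-9)  [lands on river]
river: ρ → (-9,25,1)
river: ρ → (1,25,-9)
river: ρ → (-9,11,15)
river: ρ → (15,19,-5)
river: ρ → (-5,21,11)
river: ρ → (11,23,-3)
river: ρ → (-3,25,3)
river: ρ → (3,23,-11)
river: ρ → (-11,21,5)
river: ρ → (5,19,-15)
river: ρ → (-15,11,9)
river: ρ → (9,25,-1)
river: ρ → (-1,25,9)
river: ρ → (9,11,-15)
river: ρ → (-15,19,5)
river: ρ → (5,21,-11)
river: ρ → (-11,23,3)
river: ρ → (3,25,-3)
river: ρ → (-3,23,11)
river: ρ → (11,21,-5)
river: ρ → (-5,19,15)
ρ-cycle length = 22 (tail of 1 descent step not counted)

22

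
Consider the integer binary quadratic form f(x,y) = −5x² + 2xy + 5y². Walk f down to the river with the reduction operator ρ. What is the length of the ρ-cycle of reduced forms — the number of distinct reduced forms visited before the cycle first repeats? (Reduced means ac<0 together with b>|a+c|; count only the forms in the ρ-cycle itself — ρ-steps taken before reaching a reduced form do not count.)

D = 104, ⌊√D⌋ = 10
river: ρ → (5,8,-2)
river: ρ → (-2,8,5)
river: ρ → (5,2,-5)
river: ρ → (-5,8,2)
river: ρ → (2,8,-5)
river: ρ → (-5,2,5)
ρ-cycle length = 6 (tail of 0 descent steps not counted)

6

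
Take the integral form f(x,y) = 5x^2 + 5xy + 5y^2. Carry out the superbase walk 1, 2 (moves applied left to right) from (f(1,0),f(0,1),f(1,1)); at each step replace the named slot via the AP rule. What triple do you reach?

start (5,5,15) = (f(1,0),f(0,1),f(1,1))
replace slot 1: 2·(5+15) − 5 = 35 → (35,5,15)
replace slot 2: 2·(35+15) − 5 = 95 → (35,95,15)

35,95,15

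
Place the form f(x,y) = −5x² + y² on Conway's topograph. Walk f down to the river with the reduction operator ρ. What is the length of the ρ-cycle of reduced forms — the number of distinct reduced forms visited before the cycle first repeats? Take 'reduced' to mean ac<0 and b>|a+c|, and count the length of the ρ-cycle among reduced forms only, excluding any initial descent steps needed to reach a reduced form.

D = 20, ⌊√D⌋ = 4
descent: ρ → (1,4,-1)  [lands on river]
river: ρ → (-1,4,1)
ρ-cycle length = 2 (tail of 1 descent step not counted)

2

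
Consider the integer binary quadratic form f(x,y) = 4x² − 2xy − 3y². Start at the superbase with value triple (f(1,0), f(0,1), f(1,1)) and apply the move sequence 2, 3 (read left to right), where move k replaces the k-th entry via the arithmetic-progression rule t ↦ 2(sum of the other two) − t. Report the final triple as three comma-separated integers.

start (4,-3,-1) = (f(1,0),f(0,1),f(1,1))
replace slot 2: 2·(4+(-1)) − (-3) = 9 → (4,9,-1)
replace slot 3: 2·(4+9) − (-1) = 27 → (4,9,27)

4,9,27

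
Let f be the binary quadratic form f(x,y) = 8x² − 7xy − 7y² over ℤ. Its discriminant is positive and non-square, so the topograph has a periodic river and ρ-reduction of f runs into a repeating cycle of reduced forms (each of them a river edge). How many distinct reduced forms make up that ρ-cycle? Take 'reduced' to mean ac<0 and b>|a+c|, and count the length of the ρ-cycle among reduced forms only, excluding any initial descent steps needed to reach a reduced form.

D = 273, ⌊√D⌋ = 16
descent: ρ → (-7,7,8)  [lands on river]
river: ρ → (8,9,-6)
river: ρ → (-6,15,2)
river: ρ → (2,13,-13)
river: ρ → (-13,13,2)
river: ρ → (2,15,-6)
river: ρ → (-6,9,8)
river: ρ → (8,7,-7)
ρ-cycle length = 8 (tail of 1 descent step not counted)

8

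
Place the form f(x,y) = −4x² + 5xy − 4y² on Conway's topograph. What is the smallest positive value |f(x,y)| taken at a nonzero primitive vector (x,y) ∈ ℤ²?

translate: b→3 (≡-5 mod 8), so (4,-5,4)→(4,3,3)
flip: (4,3,3)→(3,-3,4)
translate: b→3 (≡-3 mod 6), so (3,-3,4)→(3,3,4)
reduced (well bottom): (3,3,4) with a≤c, −a<b≤a
well minimum |f| = |-3| = 3 (negative-definite)

3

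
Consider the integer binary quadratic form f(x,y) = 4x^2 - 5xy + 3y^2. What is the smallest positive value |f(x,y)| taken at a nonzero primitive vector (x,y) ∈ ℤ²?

translate: b→3 (≡-5 mod 8), so (4,-5,3)→(4,3,2)
flip: (4,3,2)→(2,-3,4)
translate: b→1 (≡-3 mod 4), so (2,-3,4)→(2,1,3)
reduced (well bottom): (2,1,3) with a≤c, −a<b≤a
well minimum = a = 2

2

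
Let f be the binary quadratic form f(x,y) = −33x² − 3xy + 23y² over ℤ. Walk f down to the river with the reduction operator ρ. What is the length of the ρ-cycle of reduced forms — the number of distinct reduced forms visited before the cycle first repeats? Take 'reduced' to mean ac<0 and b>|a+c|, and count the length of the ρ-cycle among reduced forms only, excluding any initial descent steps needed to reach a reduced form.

D = 3045, ⌊√D⌋ = 55
descent: ρ → (23,49,-7)  [lands on river]
river: ρ → (-7,49,23)
river: ρ → (23,43,-13)
river: ρ → (-13,35,35)
river: ρ → (35,35,-13)
river: ρ → (-13,43,23)
ρ-cycle length = 6 (tail of 1 descent step not counted)

6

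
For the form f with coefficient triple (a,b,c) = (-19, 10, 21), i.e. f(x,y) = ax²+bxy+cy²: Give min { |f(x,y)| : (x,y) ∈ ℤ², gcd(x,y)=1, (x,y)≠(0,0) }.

river: ρ → (21,32,-8)
river: ρ → (-8,32,21)
river: ρ → (21,10,-19)
river: ρ → (-19,28,12)
river: ρ → (12,20,-27)
river: ρ → (-27,34,5)
river: ρ → (5,36,-20)
river: ρ → (-20,4,21)
river: ρ → (21,38,-3)
river: ρ → (-3,40,8)
river: ρ → (8,40,-3)
river: ρ → (-3,38,21)
river: ρ → (21,4,-20)
river: ρ → (-20,36,5)
river: ρ → (5,34,-27)
river: ρ → (-27,20,12)
river: ρ → (12,28,-19)
river: ρ → (-19,10,21)
closes: descent 0, river 18
min |a| on river = 3

3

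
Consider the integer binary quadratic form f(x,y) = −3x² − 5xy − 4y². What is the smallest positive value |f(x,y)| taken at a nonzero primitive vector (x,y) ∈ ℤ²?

translate: b→-1 (≡5 mod 6), so (3,5,4)→(3,-1,2)
flip: (3,-1,2)→(2,1,3)
reduced (well bottom): (2,1,3) with a≤c, −a<b≤a
well minimum |f| = |-2| = 2 (negative-definite)

2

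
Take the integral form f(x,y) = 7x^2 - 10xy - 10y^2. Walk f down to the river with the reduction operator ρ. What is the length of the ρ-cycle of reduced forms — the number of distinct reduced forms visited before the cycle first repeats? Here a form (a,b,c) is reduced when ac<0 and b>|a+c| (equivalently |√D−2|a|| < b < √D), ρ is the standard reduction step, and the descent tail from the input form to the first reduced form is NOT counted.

D = 380, ⌊√D⌋ = 19
descent: ρ → (-10,10,7)  [lands on river]
river: ρ → (7,18,-2)
river: ρ → (-2,18,7)
river: ρ → (7,10,-10)
ρ-cycle length = 4 (tail of 1 descent step not counted)

4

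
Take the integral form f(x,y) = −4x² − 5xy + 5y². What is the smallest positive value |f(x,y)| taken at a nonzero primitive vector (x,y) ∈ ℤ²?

descent: ρ → (5,5,-4)  [lands on river]
river: ρ → (-4,3,6)
river: ρ → (6,9,-1)
river: ρ → (-1,9,6)
river: ρ → (6,3,-4)
river: ρ → (-4,5,5)
closes: descent 1, river 6
min |a| on river = 1

1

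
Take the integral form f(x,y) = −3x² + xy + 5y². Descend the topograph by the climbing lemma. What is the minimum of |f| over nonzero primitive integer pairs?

descent: ρ → (5,-1,-3)
descent: ρ → (-3,7,1)  [lands on river]
river: ρ → (1,7,-3)
river: ρ → (-3,5,3)
river: ρ → (3,7,-1)
river: ρ → (-1,7,3)
river: ρ → (3,5,-3)
closes: descent 2, river 6
min |a| on river = 1

1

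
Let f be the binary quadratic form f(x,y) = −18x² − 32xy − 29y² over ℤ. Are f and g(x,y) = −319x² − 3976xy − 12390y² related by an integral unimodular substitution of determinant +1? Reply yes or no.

D₁ = -1064, D₂ = -1064
f is negative-definite; reduce −f:
−f: translate: b→-4 (≡32 mod 36), so (18,32,29)→(18,-4,15)
−f: flip: (18,-4,15)→(15,4,18)
−f: reduced (well bottom): (15,4,18) with a≤c, −a<b≤a
flip sign back: reduced form of f is (-15,-4,-18)
g is negative-definite; reduce −g:
−g: translate: b→148 (≡3976 mod 638), so (319,3976,12390)→(319,148,18)
−g: flip: (319,148,18)→(18,-148,319)
−g: translate: b→-4 (≡-148 mod 36), so (18,-148,319)→(18,-4,15)
−g: flip: (18,-4,15)→(15,4,18)
−g: reduced (well bottom): (15,4,18) with a≤c, −a<b≤a
flip sign back: reduced form of g is (-15,-4,-18)
reduced forms (-15, -4, -18) vs (-15, -4, -18) ⇒ equivalent

yes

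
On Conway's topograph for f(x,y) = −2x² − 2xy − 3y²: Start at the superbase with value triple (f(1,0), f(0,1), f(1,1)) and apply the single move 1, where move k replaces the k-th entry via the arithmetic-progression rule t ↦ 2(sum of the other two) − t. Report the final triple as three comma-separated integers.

start (-2,-3,-7) = (f(1,0),f(0,1),f(1,1))
replace slot 1: 2·((-3)+(-7)) − (-2) = -18 → (-18,-3,-7)

-18,-3,-7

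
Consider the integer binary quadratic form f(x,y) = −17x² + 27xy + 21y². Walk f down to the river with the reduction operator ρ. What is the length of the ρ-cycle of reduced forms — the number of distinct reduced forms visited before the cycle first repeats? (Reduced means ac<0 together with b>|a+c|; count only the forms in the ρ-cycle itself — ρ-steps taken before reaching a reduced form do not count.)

D = 2157, ⌊√D⌋ = 46
river: ρ → (21,15,-23)
river: ρ → (-23,31,13)
river: ρ → (13,21,-33)
river: ρ → (-33,45,1)
river: ρ → (1,45,-33)
river: ρ → (-33,21,13)
river: ρ → (13,31,-23)
river: ρ → (-23,15,21)
river: ρ → (21,27,-17)
river: ρ → (-17,41,7)
river: ρ → (7,43,-11)
river: ρ → (-11,45,3)
river: ρ → (3,45,-11)
river: ρ → (-11,43,7)
river: ρ → (7,41,-17)
river: ρ → (-17,27,21)
ρ-cycle length = 16 (tail of 0 descent steps not counted)

16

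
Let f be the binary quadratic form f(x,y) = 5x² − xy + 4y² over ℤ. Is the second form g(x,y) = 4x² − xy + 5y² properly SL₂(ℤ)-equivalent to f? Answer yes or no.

D₁ = -79, D₂ = -79
f: flip: (5,-1,4)→(4,1,5)
f: reduced (well bottom): (4,1,5) with a≤c, −a<b≤a
g: reduced (well bottom): (4,-1,5) with a≤c, −a<b≤a
reduced forms (4, 1, 5) vs (4, -1, 5) ⇒ inequivalent

no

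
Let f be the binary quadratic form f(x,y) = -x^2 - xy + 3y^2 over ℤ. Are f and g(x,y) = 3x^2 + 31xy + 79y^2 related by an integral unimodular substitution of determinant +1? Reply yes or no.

D₁ = 13, D₂ = 13
river cycle of f (length 2): (-1, 3, 1), (1, 3, -1)
river cycle of g (length 2): (-1, 3, 1), (1, 3, -1)
cycles coincide ⇒ equivalent

yes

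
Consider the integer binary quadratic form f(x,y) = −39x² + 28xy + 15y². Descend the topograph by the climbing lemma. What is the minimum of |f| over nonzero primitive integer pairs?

river: ρ → (15,32,-35)
river: ρ → (-35,38,12)
river: ρ → (12,34,-41)
river: ρ → (-41,48,5)
river: ρ → (5,52,-21)
river: ρ → (-21,32,25)
river: ρ → (25,18,-28)
river: ρ → (-28,38,15)
river: ρ → (15,52,-7)
river: ρ → (-7,46,36)
river: ρ → (36,26,-17)
river: ρ → (-17,42,20)
river: ρ → (20,38,-21)
river: ρ → (-21,46,12)
river: ρ → (12,50,-13)
river: ρ → (-13,54,4)
river: ρ → (4,50,-39)
river: ρ → (-39,28,15)
closes: descent 0, river 18
min |a| on river = 4

4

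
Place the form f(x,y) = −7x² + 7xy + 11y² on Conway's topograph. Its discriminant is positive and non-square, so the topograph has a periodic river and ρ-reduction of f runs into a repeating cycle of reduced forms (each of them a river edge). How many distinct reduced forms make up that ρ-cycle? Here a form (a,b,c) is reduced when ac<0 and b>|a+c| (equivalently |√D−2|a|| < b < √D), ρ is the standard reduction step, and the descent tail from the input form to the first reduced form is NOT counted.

D = 357, ⌊√D⌋ = 18
river: ρ → (11,15,-3)
river: ρ → (-3,15,11)
river: ρ → (11,7,-7)
river: ρ → (-7,7,11)
ρ-cycle length = 4 (tail of 0 descent steps not counted)

4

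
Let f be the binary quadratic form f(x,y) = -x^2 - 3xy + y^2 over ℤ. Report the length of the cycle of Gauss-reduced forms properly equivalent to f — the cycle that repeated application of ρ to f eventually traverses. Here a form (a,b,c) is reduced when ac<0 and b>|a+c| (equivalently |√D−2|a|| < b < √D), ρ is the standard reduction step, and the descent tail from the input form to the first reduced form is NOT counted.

D = 13, ⌊√D⌋ = 3
descent: ρ → (1,3,-1)  [lands on river]
river: ρ → (-1,3,1)
ρ-cycle length = 2 (tail of 1 descent step not counted)

2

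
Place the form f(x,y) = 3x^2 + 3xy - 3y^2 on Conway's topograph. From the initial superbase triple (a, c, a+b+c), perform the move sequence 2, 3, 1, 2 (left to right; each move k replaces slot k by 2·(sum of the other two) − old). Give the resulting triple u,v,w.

start (3,-3,3) = (f(1,0),f(0,1),f(1,1))
replace slot 2: 2·(3+3) − (-3) = 15 → (3,15,3)
replace slot 3: 2·(3+15) − 3 = 33 → (3,15,33)
replace slot 1: 2·(15+33) − 3 = 93 → (93,15,33)
replace slot 2: 2·(93+33) − 15 = 237 → (93,237,33)

93,237,33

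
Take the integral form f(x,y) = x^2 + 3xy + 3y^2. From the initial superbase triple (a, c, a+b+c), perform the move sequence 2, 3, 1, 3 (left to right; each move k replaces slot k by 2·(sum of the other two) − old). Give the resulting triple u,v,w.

start (1,3,7) = (f(1,0),f(0,1),f(1,1))
replace slot 2: 2·(1+7) − 3 = 13 → (1,13,7)
replace slot 3: 2·(1+13) − 7 = 21 → (1,13,21)
replace slot 1: 2·(13+21) − 1 = 67 → (67,13,21)
replace slot 3: 2·(67+13) − 21 = 139 → (67,13,139)

67,13,139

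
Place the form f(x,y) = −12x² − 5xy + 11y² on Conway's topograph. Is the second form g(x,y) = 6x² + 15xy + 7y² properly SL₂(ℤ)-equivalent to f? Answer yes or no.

D₁ = 553, D₂ = 57
discriminants differ ⇒ not SL₂(ℤ)-equivalent

no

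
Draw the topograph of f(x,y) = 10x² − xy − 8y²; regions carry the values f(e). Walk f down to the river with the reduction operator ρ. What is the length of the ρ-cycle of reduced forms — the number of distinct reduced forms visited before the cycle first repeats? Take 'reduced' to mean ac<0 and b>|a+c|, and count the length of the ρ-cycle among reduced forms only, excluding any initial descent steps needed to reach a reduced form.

D = 321, ⌊√D⌋ = 17
descent: ρ → (-8,17,1)  [lands on river]
river: ρ → (1,17,-8)
river: ρ → (-8,15,3)
river: ρ → (3,15,-8)
ρ-cycle length = 4 (tail of 1 descent step not counted)

4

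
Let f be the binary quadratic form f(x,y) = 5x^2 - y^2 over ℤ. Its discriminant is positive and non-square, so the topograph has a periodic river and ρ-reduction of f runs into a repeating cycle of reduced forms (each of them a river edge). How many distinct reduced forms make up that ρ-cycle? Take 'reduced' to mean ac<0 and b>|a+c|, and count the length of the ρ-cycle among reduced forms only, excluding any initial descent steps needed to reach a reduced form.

D = 20, ⌊√D⌋ = 4
descent: ρ → (-1,4,1)  [lands on river]
river: ρ → (1,4,-1)
ρ-cycle length = 2 (tail of 1 descent step not counted)

2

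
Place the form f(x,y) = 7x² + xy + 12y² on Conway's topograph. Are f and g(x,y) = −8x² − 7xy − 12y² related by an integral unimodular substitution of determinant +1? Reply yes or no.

D₁ = -335, D₂ = -335
f: reduced (well bottom): (7,1,12) with a≤c, −a<b≤a
g is negative-definite; reduce −g:
−g: reduced (well bottom): (8,7,12) with a≤c, −a<b≤a
flip sign back: reduced form of g is (-8,-7,-12)
reduced forms (7, 1, 12) vs (-8, -7, -12) ⇒ inequivalent

no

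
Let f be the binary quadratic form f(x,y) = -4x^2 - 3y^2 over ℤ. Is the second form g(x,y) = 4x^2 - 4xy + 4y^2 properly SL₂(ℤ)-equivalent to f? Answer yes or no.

D₁ = -48, D₂ = -48
f is negative-definite; reduce −f:
−f: flip: (4,0,3)→(3,0,4)
−f: reduced (well bottom): (3,0,4) with a≤c, −a<b≤a
flip sign back: reduced form of f is (-3,0,-4)
g: translate: b→4 (≡-4 mod 8), so (4,-4,4)→(4,4,4)
g: reduced (well bottom): (4,4,4) with a≤c, −a<b≤a
reduced forms (-3, 0, -4) vs (4, 4, 4) ⇒ inequivalent

no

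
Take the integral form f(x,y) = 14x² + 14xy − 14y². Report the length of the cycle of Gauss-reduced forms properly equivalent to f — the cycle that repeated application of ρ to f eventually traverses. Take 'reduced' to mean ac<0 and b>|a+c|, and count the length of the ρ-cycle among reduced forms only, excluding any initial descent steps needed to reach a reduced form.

D = 980, ⌊√D⌋ = 31
river: ρ → (-14,14,14)
river: ρ → (14,14,-14)
ρ-cycle length = 2 (tail of 0 descent steps not counted)

2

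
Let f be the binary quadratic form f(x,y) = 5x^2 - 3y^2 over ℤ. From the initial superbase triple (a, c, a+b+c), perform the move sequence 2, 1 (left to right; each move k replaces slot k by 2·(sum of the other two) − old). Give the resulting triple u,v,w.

start (5,-3,2) = (f(1,0),f(0,1),f(1,1))
replace slot 2: 2·(5+2) − (-3) = 17 → (5,17,2)
replace slot 1: 2·(17+2) − 5 = 33 → (33,17,2)

33,17,2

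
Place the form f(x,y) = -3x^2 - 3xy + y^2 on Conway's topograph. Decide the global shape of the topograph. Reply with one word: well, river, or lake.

D = b²−4ac = (-3)² − 4·(-3)·1 = 21
D > 0 non-square ⇒ indefinite ⇒ periodic river

river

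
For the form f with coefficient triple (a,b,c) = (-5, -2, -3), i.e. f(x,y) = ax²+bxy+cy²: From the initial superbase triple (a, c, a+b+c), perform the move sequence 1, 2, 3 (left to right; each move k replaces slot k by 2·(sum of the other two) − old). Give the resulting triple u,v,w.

start (-5,-3,-10) = (f(1,0),f(0,1),f(1,1))
replace slot 1: 2·((-3)+(-10)) − (-5) = -21 → (-21,-3,-10)
replace slot 2: 2·((-21)+(-10)) − (-3) = -59 → (-21,-59,-10)
replace slot 3: 2·((-21)+(-59)) − (-10) = -150 → (-21,-59,-150)

-21,-59,-150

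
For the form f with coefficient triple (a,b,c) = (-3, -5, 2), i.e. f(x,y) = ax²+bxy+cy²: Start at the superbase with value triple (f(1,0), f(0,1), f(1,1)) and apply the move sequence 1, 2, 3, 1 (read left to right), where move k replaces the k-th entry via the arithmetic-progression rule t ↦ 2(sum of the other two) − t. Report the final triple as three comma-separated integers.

start (-3,2,-6) = (f(1,0),f(0,1),f(1,1))
replace slot 1: 2·(2+(-6)) − (-3) = -5 → (-5,2,-6)
replace slot 2: 2·((-5)+(-6)) − 2 = -24 → (-5,-24,-6)
replace slot 3: 2·((-5)+(-24)) − (-6) = -52 → (-5,-24,-52)
replace slot 1: 2·((-24)+(-52)) − (-5) = -147 → (-147,-24,-52)

-147,-24,-52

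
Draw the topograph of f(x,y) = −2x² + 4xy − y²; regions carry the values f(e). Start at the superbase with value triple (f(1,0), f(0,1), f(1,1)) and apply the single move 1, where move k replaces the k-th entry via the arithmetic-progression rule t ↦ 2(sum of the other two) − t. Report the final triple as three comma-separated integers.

start (-2,-1,1) = (f(1,0),f(0,1),f(1,1))
replace slot 1: 2·((-1)+1) − (-2) = 2 → (2,-1,1)

2,-1,1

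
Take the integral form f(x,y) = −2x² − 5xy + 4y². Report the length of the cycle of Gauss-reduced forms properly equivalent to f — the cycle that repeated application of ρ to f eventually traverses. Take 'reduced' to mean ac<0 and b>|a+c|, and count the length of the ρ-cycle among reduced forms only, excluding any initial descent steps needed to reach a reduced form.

D = 57, ⌊√D⌋ = 7
descent: ρ → (4,5,-2)  [lands on river]
river: ρ → (-2,7,1)
river: ρ → (1,7,-2)
river: ρ → (-2,5,4)
river: ρ → (4,3,-3)
river: ρ → (-3,3,4)
ρ-cycle length = 6 (tail of 1 descent step not counted)

6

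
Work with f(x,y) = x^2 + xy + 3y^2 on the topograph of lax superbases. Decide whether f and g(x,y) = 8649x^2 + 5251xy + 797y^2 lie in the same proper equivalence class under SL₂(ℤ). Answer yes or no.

D₁ = -11, D₂ = -11
f: reduced (well bottom): (1,1,3) with a≤c, −a<b≤a
g: flip: (8649,5251,797)→(797,-5251,8649)
g: translate: b→-469 (≡-5251 mod 1594), so (797,-5251,8649)→(797,-469,69)
g: flip: (797,-469,69)→(69,469,797)
g: translate: b→55 (≡469 mod 138), so (69,469,797)→(69,55,11)
g: flip: (69,55,11)→(11,-55,69)
g: translate: b→11 (≡-55 mod 22), so (11,-55,69)→(11,11,3)
g: flip: (11,11,3)→(3,-11,11)
g: translate: b→1 (≡-11 mod 6), so (3,-11,11)→(3,1,1)
g: flip: (3,1,1)→(1,-1,3)
g: translate: b→1 (≡-1 mod 2), so (1,-1,3)→(1,1,3)
g: reduced (well bottom): (1,1,3) with a≤c, −a<b≤a
reduced forms (1, 1, 3) vs (1, 1, 3) ⇒ equivalent

yes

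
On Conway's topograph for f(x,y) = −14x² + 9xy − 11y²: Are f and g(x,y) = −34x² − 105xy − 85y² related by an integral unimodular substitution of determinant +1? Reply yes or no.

D₁ = -535, D₂ = -535
f is negative-definite; reduce −f:
−f: flip: (14,-9,11)→(11,9,14)
−f: reduced (well bottom): (11,9,14) with a≤c, −a<b≤a
flip sign back: reduced form of f is (-11,-9,-14)
g is negative-definite; reduce −g:
−g: translate: b→-31 (≡105 mod 68), so (34,105,85)→(34,-31,11)
−g: flip: (34,-31,11)→(11,31,34)
−g: translate: b→9 (≡31 mod 22), so (11,31,34)→(11,9,14)
−g: reduced (well bottom): (11,9,14) with a≤c, −a<b≤a
flip sign back: reduced form of g is (-11,-9,-14)
reduced forms (-11, -9, -14) vs (-11, -9, -14) ⇒ equivalent

yes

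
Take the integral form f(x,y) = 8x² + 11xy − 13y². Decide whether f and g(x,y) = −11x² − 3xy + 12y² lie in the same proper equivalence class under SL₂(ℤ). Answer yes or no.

D₁ = 537, D₂ = 537
river cycle of f (length 16): (-13, 15, 6), (6, 21, -4), (-4, 19, 11), (11, 3, -12), (-12, 21, 2), (2, 23, -1), (-1, 23, 2), (2, 21, -12), (-12, 3, 11), (11, 19, -4), … (6 more)
river cycle of g (length 16): (12, 3, -11), (-11, 19, 4), (4, 21, -6), (-6, 15, 13), (13, 11, -8), (-8, 21, 3), (3, 21, -8), (-8, 11, 13), (13, 15, -6), (-6, 21, 4), … (6 more)
cycles differ ⇒ inequivalent

no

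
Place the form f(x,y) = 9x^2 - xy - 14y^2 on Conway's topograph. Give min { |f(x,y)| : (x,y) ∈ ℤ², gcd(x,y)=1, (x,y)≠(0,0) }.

descent: ρ → (-14,1,9)
descent: ρ → (9,17,-6)  [lands on river]
river: ρ → (-6,19,6)
river: ρ → (6,17,-9)
river: ρ → (-9,19,4)
river: ρ → (4,21,-4)
river: ρ → (-4,19,9)
closes: descent 2, river 6
min |a| on river = 4

4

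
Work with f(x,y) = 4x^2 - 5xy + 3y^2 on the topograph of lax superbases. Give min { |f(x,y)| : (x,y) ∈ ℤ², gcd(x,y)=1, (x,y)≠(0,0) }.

translate: b→3 (≡-5 mod 8), so (4,-5,3)→(4,3,2)
flip: (4,3,2)→(2,-3,4)
translate: b→1 (≡-3 mod 4), so (2,-3,4)→(2,1,3)
reduced (well bottom): (2,1,3) with a≤c, −a<b≤a
well minimum = a = 2

2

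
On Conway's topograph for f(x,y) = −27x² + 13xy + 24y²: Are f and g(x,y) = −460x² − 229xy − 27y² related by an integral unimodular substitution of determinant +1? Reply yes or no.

D₁ = 2761, D₂ = 2761
river cycle of f (length 74): (24, 35, -16), (-16, 29, 30), (30, 31, -15), (-15, 29, 32), (32, 35, -12), (-12, 37, 29), (29, 21, -20), (-20, 19, 30), (30, 41, -9), (-9, 49, 10), … (64 more)
river cycle of g (length 74): (-27, 13, 24), (24, 35, -16), (-16, 29, 30), (30, 31, -15), (-15, 29, 32), (32, 35, -12), (-12, 37, 29), (29, 21, -20), (-20, 19, 30), (30, 41, -9), … (64 more)
cycles coincide ⇒ equivalent

yes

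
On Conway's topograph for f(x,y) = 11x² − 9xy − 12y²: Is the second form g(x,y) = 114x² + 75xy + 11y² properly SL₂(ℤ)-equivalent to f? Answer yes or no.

D₁ = 609, D₂ = 609
river cycle of f (length 16): (-12, 9, 11), (11, 13, -10), (-10, 7, 14), (14, 21, -3), (-3, 21, 14), (14, 7, -10), (-10, 13, 11), (11, 9, -12), (-12, 15, 8), (8, 17, -10), … (6 more)
river cycle of g (length 16): (11, 13, -10), (-10, 7, 14), (14, 21, -3), (-3, 21, 14), (14, 7, -10), (-10, 13, 11), (11, 9, -12), (-12, 15, 8), (8, 17, -10), (-10, 23, 2), … (6 more)
cycles coincide ⇒ equivalent

yes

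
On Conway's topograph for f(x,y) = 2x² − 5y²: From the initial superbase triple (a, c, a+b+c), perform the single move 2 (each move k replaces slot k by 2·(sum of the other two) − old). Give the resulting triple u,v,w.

start (2,-5,-3) = (f(1,0),f(0,1),f(1,1))
replace slot 2: 2·(2+(-3)) − (-5) = 3 → (2,3,-3)

2,3,-3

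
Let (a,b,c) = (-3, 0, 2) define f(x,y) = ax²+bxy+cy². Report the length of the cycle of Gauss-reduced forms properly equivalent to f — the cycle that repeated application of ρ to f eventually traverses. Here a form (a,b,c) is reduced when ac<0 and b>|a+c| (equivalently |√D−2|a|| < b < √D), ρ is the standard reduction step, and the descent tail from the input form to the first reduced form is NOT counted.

D = 24, ⌊√D⌋ = 4
descent: ρ → (2,4,-1)  [lands on river]
river: ρ → (-1,4,2)
ρ-cycle length = 2 (tail of 1 descent step not counted)

2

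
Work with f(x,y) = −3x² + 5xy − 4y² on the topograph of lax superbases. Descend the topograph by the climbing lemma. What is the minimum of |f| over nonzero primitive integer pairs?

translate: b→1 (≡-5 mod 6), so (3,-5,4)→(3,1,2)
flip: (3,1,2)→(2,-1,3)
reduced (well bottom): (2,-1,3) with a≤c, −a<b≤a
well minimum |f| = |-2| = 2 (negative-definite)

2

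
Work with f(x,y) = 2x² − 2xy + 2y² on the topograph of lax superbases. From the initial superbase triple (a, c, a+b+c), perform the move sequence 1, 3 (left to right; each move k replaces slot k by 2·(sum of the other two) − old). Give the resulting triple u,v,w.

start (2,2,2) = (f(1,0),f(0,1),f(1,1))
replace slot 1: 2·(2+2) − 2 = 6 → (6,2,2)
replace slot 3: 2·(6+2) − 2 = 14 → (6,2,14)

6,2,14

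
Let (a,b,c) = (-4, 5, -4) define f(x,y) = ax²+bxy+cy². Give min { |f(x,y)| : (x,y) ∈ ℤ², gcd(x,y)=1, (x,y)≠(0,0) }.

translate: b→3 (≡-5 mod 8), so (4,-5,4)→(4,3,3)
flip: (4,3,3)→(3,-3,4)
translate: b→3 (≡-3 mod 6), so (3,-3,4)→(3,3,4)
reduced (well bottom): (3,3,4) with a≤c, −a<b≤a
well minimum |f| = |-3| = 3 (negative-definite)

3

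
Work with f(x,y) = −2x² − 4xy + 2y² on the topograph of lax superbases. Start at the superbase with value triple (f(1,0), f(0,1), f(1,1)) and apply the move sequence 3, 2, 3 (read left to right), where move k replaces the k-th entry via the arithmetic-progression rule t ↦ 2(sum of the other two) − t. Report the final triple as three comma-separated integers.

start (-2,2,-4) = (f(1,0),f(0,1),f(1,1))
replace slot 3: 2·((-2)+2) − (-4) = 4 → (-2,2,4)
replace slot 2: 2·((-2)+4) − 2 = 2 → (-2,2,4)
replace slot 3: 2·((-2)+2) − 4 = -4 → (-2,2,-4)

-2,2,-4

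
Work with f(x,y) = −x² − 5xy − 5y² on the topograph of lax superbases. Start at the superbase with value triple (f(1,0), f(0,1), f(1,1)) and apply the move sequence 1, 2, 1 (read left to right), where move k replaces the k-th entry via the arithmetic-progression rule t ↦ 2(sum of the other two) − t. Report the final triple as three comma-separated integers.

start (-1,-5,-11) = (f(1,0),f(0,1),f(1,1))
replace slot 1: 2·((-5)+(-11)) − (-1) = -31 → (-31,-5,-11)
replace slot 2: 2·((-31)+(-11)) − (-5) = -79 → (-31,-79,-11)
replace slot 1: 2·((-79)+(-11)) − (-31) = -149 → (-149,-79,-11)

-149,-79,-11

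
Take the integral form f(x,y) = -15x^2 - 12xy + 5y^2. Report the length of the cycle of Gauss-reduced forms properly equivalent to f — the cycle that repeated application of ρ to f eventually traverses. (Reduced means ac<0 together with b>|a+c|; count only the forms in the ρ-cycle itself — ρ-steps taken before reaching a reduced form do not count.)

D = 444, ⌊√D⌋ = 21
descent: ρ → (5,12,-15)  [lands on river]
river: ρ → (-15,18,2)
river: ρ → (2,18,-15)
river: ρ → (-15,12,5)
river: ρ → (5,18,-6)
river: ρ → (-6,18,5)
ρ-cycle length = 6 (tail of 1 descent step not counted)

6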